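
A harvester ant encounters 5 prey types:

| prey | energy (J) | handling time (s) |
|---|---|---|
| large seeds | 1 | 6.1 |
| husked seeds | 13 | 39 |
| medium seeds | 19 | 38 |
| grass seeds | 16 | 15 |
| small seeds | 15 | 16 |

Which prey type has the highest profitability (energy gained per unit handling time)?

grass seeds

Profitability E/h (J/s): large seeds = 1/6.1 = 0.164, husked seeds = 13/39 = 0.333, medium seeds = 19/38 = 0.5, grass seeds = 16/15 = 1.07, small seeds = 15/16 = 0.938.
Ranked: grass seeds > small seeds > medium seeds > husked seeds > large seeds.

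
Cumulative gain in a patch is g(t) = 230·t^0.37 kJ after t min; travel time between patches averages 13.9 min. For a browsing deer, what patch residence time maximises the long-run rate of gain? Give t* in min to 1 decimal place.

Optimal t* satisfies g'(t*) = g(t*)/(T + t*).
g'(t) = 0.37·230·t^-0.63. Setting 0.37·230·t^-0.63 = 230·t^0.37/(13.9+t) gives 0.37(13.9+t) = t, so 0.63·t = 0.37×13.9.
t* = 0.37×13.9/0.63 = 8.163 min.

8.2 min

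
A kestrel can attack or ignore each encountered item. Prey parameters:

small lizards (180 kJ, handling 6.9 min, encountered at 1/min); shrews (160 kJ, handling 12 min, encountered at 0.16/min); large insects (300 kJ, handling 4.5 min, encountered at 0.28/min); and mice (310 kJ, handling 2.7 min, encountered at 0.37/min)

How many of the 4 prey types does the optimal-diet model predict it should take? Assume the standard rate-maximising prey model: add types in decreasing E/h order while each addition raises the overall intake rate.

2

Rank by E/h (kJ/min): mice 115, large insects 66.7, small lizards 26.1, shrews 13.3. Include each in turn until the next type's E/h falls below the running intake rate.
Rate on top 1: 57.38. large insects: 66.7 > 57.38 → include.
Rate on top 2: 60.97. small lizards: 26.1 < 60.97 → exclude; stop.
Optimal diet: mice, large insects — 2 of 4 types.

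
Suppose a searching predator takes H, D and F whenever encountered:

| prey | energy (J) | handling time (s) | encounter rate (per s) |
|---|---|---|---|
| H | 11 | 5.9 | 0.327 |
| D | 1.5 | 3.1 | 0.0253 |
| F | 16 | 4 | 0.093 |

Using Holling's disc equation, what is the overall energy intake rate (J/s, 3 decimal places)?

Energy encountered per unit search time: 0.327×11 + 0.0253×1.5 + 0.093×16 = 5.123 J/s.
Handling time per unit search time: 0.327×5.9 + 0.0253×3.1 + 0.093×4 = 2.38.
Rate = 5.123/(1 + 2.38) = 1.516 J/s.

1.516 J/s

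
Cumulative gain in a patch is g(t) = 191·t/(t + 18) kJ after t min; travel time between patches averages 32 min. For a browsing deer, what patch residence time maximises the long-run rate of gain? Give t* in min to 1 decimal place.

Optimal t* satisfies g'(t*) = g(t*)/(T + t*).
g'(t) = 191·18/(t + 18)². Setting 191·18/(t+18)² = 191t/[(t+18)(32+t)] gives 18(32+t) = t(t+18), so t² = 18×32 = 576.
t* = √576 = 24 min.

24.0 min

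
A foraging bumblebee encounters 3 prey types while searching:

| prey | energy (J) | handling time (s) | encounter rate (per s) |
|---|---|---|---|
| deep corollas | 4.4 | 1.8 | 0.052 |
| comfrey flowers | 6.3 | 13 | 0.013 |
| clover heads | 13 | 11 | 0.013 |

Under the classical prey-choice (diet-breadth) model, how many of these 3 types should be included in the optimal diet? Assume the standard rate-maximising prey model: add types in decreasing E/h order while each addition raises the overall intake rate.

3

Profitabilities (E/h, J/s): deep corollas 2.44, clover heads 1.18, comfrey flowers 0.485. Add prey in this order while the next type's profitability exceeds the intake rate on those already taken.
Rate on top 1: 0.2092. clover heads: 1.18 > 0.2092 → include.
Rate on top 2: 0.3217. comfrey flowers: 0.485 > 0.3217 → include.
Optimal diet: deep corollas, clover heads, comfrey flowers — 3 of 3 types.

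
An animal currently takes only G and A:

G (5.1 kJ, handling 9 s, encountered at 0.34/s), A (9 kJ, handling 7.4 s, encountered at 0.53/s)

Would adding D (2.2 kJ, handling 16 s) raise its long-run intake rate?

No

Intake rate on the current diet: R = (0.34×5.1 + 0.53×9) / (1 + 0.34×9 + 0.53×7.4) = 6.504/7.982 = 0.8148 kJ/s.
D: E/h = 2.2/16 = 0.1375 kJ/s.
Since 0.1375 < R, time spent handling D is better spent searching.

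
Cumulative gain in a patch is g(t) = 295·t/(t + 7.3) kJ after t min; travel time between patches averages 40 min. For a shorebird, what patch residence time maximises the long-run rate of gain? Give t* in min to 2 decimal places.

Maximise g(t)/(T+t): set derivative to zero → g'(t)(T+t) = g(t).
g'(t) = 295·7.3/(t + 7.3)². Setting 295·7.3/(t+7.3)² = 295t/[(t+7.3)(40+t)] gives 7.3(40+t) = t(t+7.3), so t² = 7.3×40 = 292.
t* = √292 = 17.09 min.

17.09 min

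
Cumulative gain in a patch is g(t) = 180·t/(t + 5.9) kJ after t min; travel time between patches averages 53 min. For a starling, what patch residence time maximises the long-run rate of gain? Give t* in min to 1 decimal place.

17.7 min

Maximise g(t)/(T+t): set derivative to zero → g'(t)(T+t) = g(t).
g'(t) = 180·5.9/(t + 5.9)². Setting 180·5.9/(t+5.9)² = 180t/[(t+5.9)(53+t)] gives 5.9(53+t) = t(t+5.9), so t² = 5.9×53 = 312.7.
t* = √312.7 = 17.68 min.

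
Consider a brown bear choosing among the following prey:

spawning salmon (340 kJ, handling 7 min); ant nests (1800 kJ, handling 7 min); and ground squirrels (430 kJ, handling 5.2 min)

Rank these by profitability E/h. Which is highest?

ant nests

Profitability E/h (kJ/min): spawning salmon = 340/7 = 48.6, ant nests = 1800/7 = 257, ground squirrels = 430/5.2 = 82.7.
Ranked: ant nests > ground squirrels > spawning salmon.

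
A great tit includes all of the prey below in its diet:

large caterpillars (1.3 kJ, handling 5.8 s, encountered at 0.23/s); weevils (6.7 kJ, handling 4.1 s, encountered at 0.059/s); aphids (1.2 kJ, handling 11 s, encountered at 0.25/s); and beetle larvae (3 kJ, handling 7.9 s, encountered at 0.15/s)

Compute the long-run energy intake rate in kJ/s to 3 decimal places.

R = Σλ_iE_i / (1 + Σλ_ih_i)
Numerator: 0.23×1.3 + 0.059×6.7 + 0.25×1.2 + 0.15×3 = 1.444
Denominator: 1 + 0.23×5.8 + 0.059×4.1 + 0.25×11 + 0.15×7.9 = 6.511
R = 1.444/6.511 = 0.2218 kJ/s

0.222 kJ/s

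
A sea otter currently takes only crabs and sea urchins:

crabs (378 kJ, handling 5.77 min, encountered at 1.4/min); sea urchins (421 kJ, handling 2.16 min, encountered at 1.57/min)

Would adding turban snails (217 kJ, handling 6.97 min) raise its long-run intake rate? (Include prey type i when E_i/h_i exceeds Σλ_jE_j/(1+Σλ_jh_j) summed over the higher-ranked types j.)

On crabs and sea urchins alone, R = ΣλE/(1+Σλh) = 1190/12.47 = 95.45 kJ/min.
Profitability of turban snails: 217/6.97 = 31.13 kJ/min.
31.13 < 95.45, so adding turban snails would lower the average — exclude it.

No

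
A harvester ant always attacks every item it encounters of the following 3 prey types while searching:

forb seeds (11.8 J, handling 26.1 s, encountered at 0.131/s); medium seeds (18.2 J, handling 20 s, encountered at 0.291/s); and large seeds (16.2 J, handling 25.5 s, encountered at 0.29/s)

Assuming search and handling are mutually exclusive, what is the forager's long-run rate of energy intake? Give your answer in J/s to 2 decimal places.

R = (0.131×11.8 + 0.291×18.2 + 0.29×16.2) / (1 + 0.131×26.1 + 0.291×20 + 0.29×25.5) = 11.54/17.63 = 0.6544 J/s.

0.65 J/s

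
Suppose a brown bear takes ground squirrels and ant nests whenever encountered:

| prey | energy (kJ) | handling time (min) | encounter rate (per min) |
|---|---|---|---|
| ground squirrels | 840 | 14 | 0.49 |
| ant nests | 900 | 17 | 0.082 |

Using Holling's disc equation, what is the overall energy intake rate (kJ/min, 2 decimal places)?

52.45 kJ/min

Energy encountered per unit search time: 0.49×840 + 0.082×900 = 485.4 kJ/min.
Handling time per unit search time: 0.49×14 + 0.082×17 = 8.254.
Rate = 485.4/(1 + 8.254) = 52.45 kJ/min.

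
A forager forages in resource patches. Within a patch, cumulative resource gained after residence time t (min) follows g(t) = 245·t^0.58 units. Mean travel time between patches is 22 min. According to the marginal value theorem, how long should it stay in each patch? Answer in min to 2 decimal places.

30.38 min

Optimal t* satisfies g'(t*) = g(t*)/(T + t*).
g'(t) = 0.58·245·t^-0.42. Setting 0.58·245·t^-0.42 = 245·t^0.58/(22+t) gives 0.58(22+t) = t, so 0.42·t = 0.58×22.
t* = 0.58×22/0.42 = 30.38 min.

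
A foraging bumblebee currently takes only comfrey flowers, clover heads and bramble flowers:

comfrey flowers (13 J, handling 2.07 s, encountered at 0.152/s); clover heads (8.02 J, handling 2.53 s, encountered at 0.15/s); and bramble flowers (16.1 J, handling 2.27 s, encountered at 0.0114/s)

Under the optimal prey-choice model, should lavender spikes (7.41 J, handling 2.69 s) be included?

Yes

Intake rate on the current diet: R = (0.152×13 + 0.15×8.02 + 0.0114×16.1) / (1 + 0.152×2.07 + 0.15×2.53 + 0.0114×2.27) = 3.363/1.72 = 1.955 J/s.
lavender spikes: E/h = 7.41/2.69 = 2.755 J/s.
2.755 > 1.955, so adding lavender spikes raises the average — include it.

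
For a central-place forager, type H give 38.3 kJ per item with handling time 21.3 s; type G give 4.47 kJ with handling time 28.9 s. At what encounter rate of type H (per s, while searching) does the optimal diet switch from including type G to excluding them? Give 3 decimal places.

0.004 per s

The zero-one rule: include type G iff E₂/h₂ > λE₁/(1+λh₁). Equality gives the switch point.
λE₁h₂ = E₂ + λE₂h₁ ⇒ λ = E₂/(E₁h₂ − E₂h₁) = 4.47/(1107 − 95.21) = 0.004418 per s.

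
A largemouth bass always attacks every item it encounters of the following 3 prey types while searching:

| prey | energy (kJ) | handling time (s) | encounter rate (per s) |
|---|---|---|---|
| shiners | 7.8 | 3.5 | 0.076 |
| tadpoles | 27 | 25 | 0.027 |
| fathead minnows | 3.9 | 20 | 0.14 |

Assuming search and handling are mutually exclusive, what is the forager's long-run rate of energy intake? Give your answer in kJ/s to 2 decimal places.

0.39 kJ/s

R = (0.076×7.8 + 0.027×27 + 0.14×3.9) / (1 + 0.076×3.5 + 0.027×25 + 0.14×20) = 1.868/4.741 = 0.394 kJ/s.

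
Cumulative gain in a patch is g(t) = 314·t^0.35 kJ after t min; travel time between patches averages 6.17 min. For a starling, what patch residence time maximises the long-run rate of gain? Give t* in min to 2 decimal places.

3.32 min

Optimal t* satisfies g'(t*) = g(t*)/(T + t*).
g'(t) = 0.35·314·t^-0.65. Setting 0.35·314·t^-0.65 = 314·t^0.35/(6.17+t) gives 0.35(6.17+t) = t, so 0.65·t = 0.35×6.17.
t* = 0.35×6.17/0.65 = 3.322 min.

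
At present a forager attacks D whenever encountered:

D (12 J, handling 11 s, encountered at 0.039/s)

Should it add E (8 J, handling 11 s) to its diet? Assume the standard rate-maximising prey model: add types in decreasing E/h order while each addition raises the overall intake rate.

Intake rate on the current diet: R = (0.039×12) / (1 + 0.039×11) = 0.468/1.429 = 0.3275 J/s.
E: E/h = 8/11 = 0.7273 J/s.
0.7273 > 0.3275, so adding E raises the average — include it.

Yes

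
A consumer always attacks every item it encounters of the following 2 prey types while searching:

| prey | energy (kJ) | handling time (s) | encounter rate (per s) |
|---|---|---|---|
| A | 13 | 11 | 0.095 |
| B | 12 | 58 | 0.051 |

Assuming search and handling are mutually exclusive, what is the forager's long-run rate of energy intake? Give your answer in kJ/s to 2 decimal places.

R = (0.095×13 + 0.051×12) / (1 + 0.095×11 + 0.051×58) = 1.847/5.003 = 0.3692 kJ/s.

0.37 kJ/s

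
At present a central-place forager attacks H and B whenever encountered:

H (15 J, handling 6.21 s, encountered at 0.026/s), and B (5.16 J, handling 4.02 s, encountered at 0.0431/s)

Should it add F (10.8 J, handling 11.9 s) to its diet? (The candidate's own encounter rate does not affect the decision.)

Yes

On H and B alone, R = ΣλE/(1+Σλh) = 0.6124/1.335 = 0.4588 J/s.
Profitability of F: 10.8/11.9 = 0.9076 J/s.
0.9076 > 0.4588, so adding F raises the average — include it.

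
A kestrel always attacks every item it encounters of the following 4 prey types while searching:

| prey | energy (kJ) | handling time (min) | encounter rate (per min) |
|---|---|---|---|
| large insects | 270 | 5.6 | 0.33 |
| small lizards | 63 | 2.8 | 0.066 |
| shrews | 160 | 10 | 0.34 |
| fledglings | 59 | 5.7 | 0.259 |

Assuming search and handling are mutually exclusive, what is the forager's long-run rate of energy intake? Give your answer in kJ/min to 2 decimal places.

20.60 kJ/min

Energy encountered per unit search time: 0.33×270 + 0.066×63 + 0.34×160 + 0.259×59 = 162.9 kJ/min.
Handling time per unit search time: 0.33×5.6 + 0.066×2.8 + 0.34×10 + 0.259×5.7 = 6.909.
Rate = 162.9/(1 + 6.909) = 20.6 kJ/min.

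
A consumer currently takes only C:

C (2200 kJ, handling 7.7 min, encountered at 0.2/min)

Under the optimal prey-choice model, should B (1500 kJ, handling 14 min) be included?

No

On C alone, R = ΣλE/(1+Σλh) = 440/2.54 = 173.2 kJ/min.
B: E/h = 1500/14 = 107.1 kJ/min.
Since 107.1 < R, time spent handling B is better spent searching.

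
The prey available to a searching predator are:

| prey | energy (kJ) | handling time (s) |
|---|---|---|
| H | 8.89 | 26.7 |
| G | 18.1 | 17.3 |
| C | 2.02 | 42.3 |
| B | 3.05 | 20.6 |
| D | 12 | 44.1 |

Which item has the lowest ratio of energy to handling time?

C

In descending order of E/h:
G: 18.1/17.3 = 1.05 kJ/s
H: 8.89/26.7 = 0.333 kJ/s
D: 12/44.1 = 0.272 kJ/s
B: 3.05/20.6 = 0.148 kJ/s
C: 2.02/42.3 = 0.0478 kJ/s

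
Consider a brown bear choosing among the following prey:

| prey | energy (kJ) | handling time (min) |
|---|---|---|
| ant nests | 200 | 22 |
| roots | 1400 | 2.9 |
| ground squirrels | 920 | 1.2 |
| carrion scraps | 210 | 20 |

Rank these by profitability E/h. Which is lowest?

In descending order of E/h:
ground squirrels: 920/1.2 = 767 kJ/min
roots: 1400/2.9 = 483 kJ/min
carrion scraps: 210/20 = 10.5 kJ/min
ant nests: 200/22 = 9.09 kJ/min

ant nests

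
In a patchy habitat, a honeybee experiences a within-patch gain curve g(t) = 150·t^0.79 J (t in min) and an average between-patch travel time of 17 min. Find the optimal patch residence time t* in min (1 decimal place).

64.0 min

Optimal t* satisfies g'(t*) = g(t*)/(T + t*).
g'(t) = 0.79·150·t^-0.21. Setting 0.79·150·t^-0.21 = 150·t^0.79/(17+t) gives 0.79(17+t) = t, so 0.21·t = 0.79×17.
t* = 0.79×17/0.21 = 63.95 min.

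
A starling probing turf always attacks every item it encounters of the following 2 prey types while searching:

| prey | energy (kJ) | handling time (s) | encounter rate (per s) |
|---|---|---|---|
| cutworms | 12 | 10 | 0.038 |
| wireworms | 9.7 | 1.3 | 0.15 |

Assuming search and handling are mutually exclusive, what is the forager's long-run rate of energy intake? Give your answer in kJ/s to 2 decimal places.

R = (0.038×12 + 0.15×9.7) / (1 + 0.038×10 + 0.15×1.3) = 1.911/1.575 = 1.213 kJ/s.

1.21 kJ/s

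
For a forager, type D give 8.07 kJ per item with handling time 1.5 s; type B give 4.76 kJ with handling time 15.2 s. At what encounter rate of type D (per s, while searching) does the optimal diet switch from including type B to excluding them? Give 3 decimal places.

The zero-one rule: include type B iff E₂/h₂ > λE₁/(1+λh₁). Equality gives the switch point.
λE₁h₂ = E₂ + λE₂h₁ ⇒ λ = E₂/(E₁h₂ − E₂h₁) = 4.76/(122.7 − 7.14) = 0.0412 per s.

0.041 per s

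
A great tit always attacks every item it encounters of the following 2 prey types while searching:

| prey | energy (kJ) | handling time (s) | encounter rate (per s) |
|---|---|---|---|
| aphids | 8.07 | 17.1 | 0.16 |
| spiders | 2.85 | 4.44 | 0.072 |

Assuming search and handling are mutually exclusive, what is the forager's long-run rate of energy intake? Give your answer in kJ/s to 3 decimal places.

0.369 kJ/s

Energy encountered per unit search time: 0.16×8.07 + 0.072×2.85 = 1.496 kJ/s.
Handling time per unit search time: 0.16×17.1 + 0.072×4.44 = 3.056.
Rate = 1.496/(1 + 3.056) = 0.369 kJ/s.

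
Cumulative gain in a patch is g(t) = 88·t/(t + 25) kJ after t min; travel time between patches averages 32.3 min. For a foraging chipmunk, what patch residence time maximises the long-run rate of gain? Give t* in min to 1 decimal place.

28.4 min

Maximise g(t)/(T+t): set derivative to zero → g'(t)(T+t) = g(t).
g'(t) = 88·25/(t + 25)². Setting 88·25/(t+25)² = 88t/[(t+25)(32.3+t)] gives 25(32.3+t) = t(t+25), so t² = 25×32.3 = 807.5.
t* = √807.5 = 28.42 min.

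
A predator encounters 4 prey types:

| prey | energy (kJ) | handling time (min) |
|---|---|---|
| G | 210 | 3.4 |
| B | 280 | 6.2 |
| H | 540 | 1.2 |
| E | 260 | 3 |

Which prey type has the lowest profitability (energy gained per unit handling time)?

In descending order of E/h:
H: 540/1.2 = 450 kJ/min
E: 260/3 = 86.7 kJ/min
G: 210/3.4 = 61.8 kJ/min
B: 280/6.2 = 45.2 kJ/min

B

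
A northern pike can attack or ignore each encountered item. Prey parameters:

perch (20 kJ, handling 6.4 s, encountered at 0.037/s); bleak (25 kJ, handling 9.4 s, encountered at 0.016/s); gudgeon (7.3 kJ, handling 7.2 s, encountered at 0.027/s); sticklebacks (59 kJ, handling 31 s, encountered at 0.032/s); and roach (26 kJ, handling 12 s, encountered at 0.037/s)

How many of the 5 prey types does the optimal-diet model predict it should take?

Profitabilities (E/h, kJ/s): perch 3.12, bleak 2.66, roach 2.17, sticklebacks 1.9, gudgeon 1.01. Add prey in this order while the next type's profitability exceeds the intake rate on those already taken.
Rate on top 1: 0.5983. bleak: 2.66 > 0.5983 → include.
Rate on top 2: 0.8218. roach: 2.17 > 0.8218 → include.
Rate on top 3: 1.148. sticklebacks: 1.9 > 1.148 → include.
Rate on top 4: 1.413. gudgeon: 1.01 < 1.413 → exclude; stop.
Optimal diet: perch, bleak, roach, sticklebacks — 4 of 5 types.

4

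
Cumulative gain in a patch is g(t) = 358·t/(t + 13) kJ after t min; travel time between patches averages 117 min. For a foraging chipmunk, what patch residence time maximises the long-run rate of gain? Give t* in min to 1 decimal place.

By the marginal value theorem, leave when the instantaneous gain rate g'(t) equals the habitat-wide average g(t)/(T + t).
g'(t) = 358·13/(t + 13)². Setting 358·13/(t+13)² = 358t/[(t+13)(117+t)] gives 13(117+t) = t(t+13), so t² = 13×117 = 1521.
t* = √1521 = 39 min.

39.0 min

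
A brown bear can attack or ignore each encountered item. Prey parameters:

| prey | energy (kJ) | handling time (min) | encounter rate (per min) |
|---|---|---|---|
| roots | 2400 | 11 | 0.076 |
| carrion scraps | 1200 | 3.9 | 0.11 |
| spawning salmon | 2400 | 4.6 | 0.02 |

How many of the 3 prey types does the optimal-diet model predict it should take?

3

Rank by E/h (kJ/min): spawning salmon 522, carrion scraps 308, roots 218. Include each in turn until the next type's E/h falls below the running intake rate.
Rate on top 1: 43.96. carrion scraps: 308 > 43.96 → include.
Rate on top 2: 118.3. roots: 218 > 118.3 → include.
Optimal diet: spawning salmon, carrion scraps, roots — 3 of 3 types.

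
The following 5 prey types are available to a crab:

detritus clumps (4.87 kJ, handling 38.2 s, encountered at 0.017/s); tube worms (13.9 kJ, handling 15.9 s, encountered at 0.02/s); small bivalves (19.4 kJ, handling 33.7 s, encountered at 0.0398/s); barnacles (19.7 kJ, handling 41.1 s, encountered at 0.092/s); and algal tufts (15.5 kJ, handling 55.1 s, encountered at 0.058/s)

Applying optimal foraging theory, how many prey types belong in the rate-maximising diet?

3

E/h in descending order: tube worms 0.874, small bivalves 0.576, barnacles 0.479, algal tufts 0.281, detritus clumps 0.127 kJ/s. The optimal diet is the largest prefix of this list for which every included type satisfies E_i/h_i > R on the types above it.
Rate on top 1: 0.2109. small bivalves: 0.576 > 0.2109 → include.
Rate on top 2: 0.3949. barnacles: 0.479 > 0.3949 → include.
Rate on top 3: 0.4445. algal tufts: 0.281 < 0.4445 → exclude; stop.
Optimal diet: tube worms, small bivalves, barnacles — 3 of 5 types.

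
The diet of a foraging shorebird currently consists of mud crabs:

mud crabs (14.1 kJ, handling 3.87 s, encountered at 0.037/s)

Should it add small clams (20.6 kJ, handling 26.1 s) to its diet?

Yes

Current rate: (0.037×14.1)/(1 + 0.037×3.87) = 0.4564 kJ/s.
small clams: E/h = 20.6/26.1 = 0.7893 kJ/s.
Since 0.7893 > R, including small clams increases the long-run rate.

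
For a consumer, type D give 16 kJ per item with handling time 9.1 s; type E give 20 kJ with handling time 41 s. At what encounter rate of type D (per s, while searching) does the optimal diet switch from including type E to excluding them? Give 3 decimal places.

Drop type E once their profitability E₂/h₂ falls below the rate achievable on type D alone: E₂/h₂ = λE₁/(1 + λh₁).
Solve for λ: λE₁h₂ = E₂(1 + λh₁) → λ(E₁h₂ − E₂h₁) = E₂ → λ = E₂/(E₁h₂ − E₂h₁).
λ = 20/(16×41 − 20×9.1) = 20/474 = 0.04219 per s.

0.042 per s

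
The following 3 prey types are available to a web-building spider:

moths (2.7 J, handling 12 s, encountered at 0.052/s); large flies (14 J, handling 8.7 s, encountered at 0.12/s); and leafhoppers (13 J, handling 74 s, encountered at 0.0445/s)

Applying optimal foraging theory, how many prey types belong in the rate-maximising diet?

E/h in descending order: large flies 1.61, moths 0.225, leafhoppers 0.176 J/s. The optimal diet is the largest prefix of this list for which every included type satisfies E_i/h_i > R on the types above it.
Rate on top 1: 0.8219. moths: 0.225 < 0.8219 → exclude; stop.
Optimal diet: large flies — 1 of 3 types.

1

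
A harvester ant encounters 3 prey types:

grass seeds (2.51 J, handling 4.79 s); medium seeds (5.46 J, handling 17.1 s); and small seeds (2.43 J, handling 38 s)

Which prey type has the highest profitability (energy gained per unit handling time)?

grass seeds

Profitability E/h (J/s): grass seeds = 2.51/4.79 = 0.524, medium seeds = 5.46/17.1 = 0.319, small seeds = 2.43/38 = 0.0639.
Ranked: grass seeds > medium seeds > small seeds.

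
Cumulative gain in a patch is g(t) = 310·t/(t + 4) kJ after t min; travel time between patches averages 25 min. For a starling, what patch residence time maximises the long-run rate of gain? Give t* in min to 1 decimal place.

Maximise g(t)/(T+t): set derivative to zero → g'(t)(T+t) = g(t).
g'(t) = 310·4/(t + 4)². Setting 310·4/(t+4)² = 310t/[(t+4)(25+t)] gives 4(25+t) = t(t+4), so t² = 4×25 = 100.
t* = √100 = 10 min.

10.0 min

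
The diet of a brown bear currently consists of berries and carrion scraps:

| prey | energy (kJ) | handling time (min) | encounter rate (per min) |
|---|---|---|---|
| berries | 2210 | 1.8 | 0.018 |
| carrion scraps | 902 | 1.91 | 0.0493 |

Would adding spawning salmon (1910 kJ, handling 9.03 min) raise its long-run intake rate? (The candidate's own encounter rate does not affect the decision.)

Yes

Intake rate on the current diet: R = (0.018×2210 + 0.0493×902) / (1 + 0.018×1.8 + 0.0493×1.91) = 84.25/1.127 = 74.78 kJ/min.
Profitability of spawning salmon: 1910/9.03 = 211.5 kJ/min.
Since 211.5 > R, including spawning salmon increases the long-run rate.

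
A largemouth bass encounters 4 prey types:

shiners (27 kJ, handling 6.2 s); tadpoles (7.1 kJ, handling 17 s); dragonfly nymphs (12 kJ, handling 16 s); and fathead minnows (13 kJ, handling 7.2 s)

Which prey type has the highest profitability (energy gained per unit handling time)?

shiners

Profitability E/h (kJ/s): shiners = 27/6.2 = 4.35, tadpoles = 7.1/17 = 0.418, dragonfly nymphs = 12/16 = 0.75, fathead minnows = 13/7.2 = 1.81.
Ranked: shiners > fathead minnows > dragonfly nymphs > tadpoles.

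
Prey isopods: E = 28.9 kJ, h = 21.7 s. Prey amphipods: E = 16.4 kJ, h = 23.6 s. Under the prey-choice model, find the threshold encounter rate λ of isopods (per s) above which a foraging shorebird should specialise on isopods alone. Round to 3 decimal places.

0.050 per s

Drop amphipods once their profitability E₂/h₂ falls below the rate achievable on isopods alone: E₂/h₂ = λE₁/(1 + λh₁).
Solve for λ: λE₁h₂ = E₂(1 + λh₁) → λ(E₁h₂ − E₂h₁) = E₂ → λ = E₂/(E₁h₂ − E₂h₁).
λ = 16.4/(28.9×23.6 − 16.4×21.7) = 16.4/326.2 = 0.05028 per s.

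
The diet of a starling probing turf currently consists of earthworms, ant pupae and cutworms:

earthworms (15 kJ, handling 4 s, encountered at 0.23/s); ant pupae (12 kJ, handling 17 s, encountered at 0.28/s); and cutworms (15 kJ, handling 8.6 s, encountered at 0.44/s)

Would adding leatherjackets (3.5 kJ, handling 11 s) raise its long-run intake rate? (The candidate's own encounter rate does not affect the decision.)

On earthworms, ant pupae and cutworms alone, R = ΣλE/(1+Σλh) = 13.41/10.46 = 1.282 kJ/s.
Profitability of leatherjackets: 3.5/11 = 0.3182 kJ/s.
Since 0.3182 < R, time spent handling leatherjackets is better spent searching.

No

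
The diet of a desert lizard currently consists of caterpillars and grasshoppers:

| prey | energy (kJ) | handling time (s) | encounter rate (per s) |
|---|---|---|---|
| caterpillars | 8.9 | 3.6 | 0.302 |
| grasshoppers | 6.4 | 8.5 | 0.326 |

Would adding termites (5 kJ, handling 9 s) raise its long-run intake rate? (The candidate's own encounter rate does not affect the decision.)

Intake rate on the current diet: R = (0.302×8.9 + 0.326×6.4) / (1 + 0.302×3.6 + 0.326×8.5) = 4.774/4.858 = 0.9827 kJ/s.
termites: E/h = 5/9 = 0.5556 kJ/s.
Since 0.5556 < R, time spent handling termites is better spent searching.

No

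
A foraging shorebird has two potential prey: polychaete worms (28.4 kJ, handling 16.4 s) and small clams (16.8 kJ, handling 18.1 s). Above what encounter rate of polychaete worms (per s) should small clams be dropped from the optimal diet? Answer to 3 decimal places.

0.070 per s

The zero-one rule: include small clams iff E₂/h₂ > λE₁/(1+λh₁). Equality gives the switch point.
λE₁h₂ = E₂ + λE₂h₁ ⇒ λ = E₂/(E₁h₂ − E₂h₁) = 16.8/(514 − 275.5) = 0.07043 per s.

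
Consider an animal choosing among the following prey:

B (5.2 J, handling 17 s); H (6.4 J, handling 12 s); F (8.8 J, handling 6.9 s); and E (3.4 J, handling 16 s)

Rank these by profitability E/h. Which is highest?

Profitability E/h (J/s): B = 5.2/17 = 0.306, H = 6.4/12 = 0.533, F = 8.8/6.9 = 1.28, E = 3.4/16 = 0.212.
Ranked: F > H > B > E.

F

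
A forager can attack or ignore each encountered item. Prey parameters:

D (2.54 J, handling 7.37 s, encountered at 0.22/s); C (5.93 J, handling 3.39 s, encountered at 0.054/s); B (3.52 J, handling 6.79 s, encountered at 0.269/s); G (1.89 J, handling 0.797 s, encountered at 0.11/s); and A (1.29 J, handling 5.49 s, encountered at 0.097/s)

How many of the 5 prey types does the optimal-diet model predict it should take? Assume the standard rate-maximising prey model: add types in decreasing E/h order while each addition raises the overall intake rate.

E/h in descending order: G 2.37, C 1.75, B 0.518, D 0.345, A 0.235 J/s. The optimal diet is the largest prefix of this list for which every included type satisfies E_i/h_i > R on the types above it.
Rate on top 1: 0.1911. C: 1.75 > 0.1911 → include.
Rate on top 2: 0.4156. B: 0.518 > 0.4156 → include.
Rate on top 3: 0.4762. D: 0.345 < 0.4762 → exclude; stop.
Optimal diet: G, C, B — 3 of 5 types.

3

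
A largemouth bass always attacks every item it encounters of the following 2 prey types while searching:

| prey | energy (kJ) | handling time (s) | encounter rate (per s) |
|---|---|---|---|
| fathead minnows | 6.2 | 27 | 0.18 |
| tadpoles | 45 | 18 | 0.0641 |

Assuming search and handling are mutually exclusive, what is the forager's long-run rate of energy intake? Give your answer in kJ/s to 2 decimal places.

0.57 kJ/s

R = Σλ_iE_i / (1 + Σλ_ih_i)
Numerator: 0.18×6.2 + 0.0641×45 = 4
Denominator: 1 + 0.18×27 + 0.0641×18 = 7.014
R = 4/7.014 = 0.5704 kJ/s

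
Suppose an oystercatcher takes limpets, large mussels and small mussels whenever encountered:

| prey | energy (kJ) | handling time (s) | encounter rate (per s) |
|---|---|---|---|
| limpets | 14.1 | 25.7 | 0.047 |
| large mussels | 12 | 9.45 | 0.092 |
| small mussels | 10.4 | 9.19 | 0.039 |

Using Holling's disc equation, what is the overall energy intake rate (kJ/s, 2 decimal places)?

0.63 kJ/s

R = Σλ_iE_i / (1 + Σλ_ih_i)
Numerator: 0.047×14.1 + 0.092×12 + 0.039×10.4 = 2.172
Denominator: 1 + 0.047×25.7 + 0.092×9.45 + 0.039×9.19 = 3.436
R = 2.172/3.436 = 0.6323 kJ/s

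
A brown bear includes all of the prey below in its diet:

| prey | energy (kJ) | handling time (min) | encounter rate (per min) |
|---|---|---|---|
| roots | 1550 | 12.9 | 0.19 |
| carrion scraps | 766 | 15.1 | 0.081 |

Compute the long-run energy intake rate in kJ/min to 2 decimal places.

Energy encountered per unit search time: 0.19×1550 + 0.081×766 = 356.5 kJ/min.
Handling time per unit search time: 0.19×12.9 + 0.081×15.1 = 3.674.
Rate = 356.5/(1 + 3.674) = 76.28 kJ/min.

76.28 kJ/min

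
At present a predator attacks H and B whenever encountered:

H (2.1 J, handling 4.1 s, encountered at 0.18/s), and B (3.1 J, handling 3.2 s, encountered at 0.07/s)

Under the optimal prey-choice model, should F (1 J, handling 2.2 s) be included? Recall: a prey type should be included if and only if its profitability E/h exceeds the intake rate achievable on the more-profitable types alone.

Yes

Current rate: (0.18×2.1 + 0.07×3.1)/(1 + 0.18×4.1 + 0.07×3.2) = 0.3033 J/s.
Profitability of F: 1/2.2 = 0.4545 J/s.
Since 0.4545 > R, including F increases the long-run rate.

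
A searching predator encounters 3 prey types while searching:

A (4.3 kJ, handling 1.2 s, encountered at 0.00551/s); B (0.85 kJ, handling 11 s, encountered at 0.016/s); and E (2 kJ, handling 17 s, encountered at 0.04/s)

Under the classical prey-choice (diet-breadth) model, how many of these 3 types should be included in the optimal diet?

E/h in descending order: A 3.58, E 0.118, B 0.0773 kJ/s. The optimal diet is the largest prefix of this list for which every included type satisfies E_i/h_i > R on the types above it.
Rate on top 1: 0.02354. E: 0.118 > 0.02354 → include.
Rate on top 2: 0.06148. B: 0.0773 > 0.06148 → include.
Optimal diet: A, E, B — 3 of 3 types.

3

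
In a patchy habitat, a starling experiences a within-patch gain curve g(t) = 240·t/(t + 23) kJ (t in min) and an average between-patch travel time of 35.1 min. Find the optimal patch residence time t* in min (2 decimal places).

By the marginal value theorem, leave when the instantaneous gain rate g'(t) equals the habitat-wide average g(t)/(T + t).
g'(t) = 240·23/(t + 23)². Setting 240·23/(t+23)² = 240t/[(t+23)(35.1+t)] gives 23(35.1+t) = t(t+23), so t² = 23×35.1 = 807.3.
t* = √807.3 = 28.41 min.

28.41 min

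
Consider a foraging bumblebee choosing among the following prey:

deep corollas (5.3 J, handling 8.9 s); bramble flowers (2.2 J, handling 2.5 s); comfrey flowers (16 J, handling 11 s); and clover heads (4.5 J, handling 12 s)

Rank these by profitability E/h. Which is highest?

Profitability E/h (J/s): deep corollas = 5.3/8.9 = 0.596, bramble flowers = 2.2/2.5 = 0.88, comfrey flowers = 16/11 = 1.45, clover heads = 4.5/12 = 0.375.
Ranked: comfrey flowers > bramble flowers > deep corollas > clover heads.

comfrey flowers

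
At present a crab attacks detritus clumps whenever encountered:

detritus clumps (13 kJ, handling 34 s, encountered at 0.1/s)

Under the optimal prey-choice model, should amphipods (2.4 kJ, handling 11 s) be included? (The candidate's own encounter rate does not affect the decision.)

Current rate: (0.1×13)/(1 + 0.1×34) = 0.2955 kJ/s.
Profitability of amphipods: 2.4/11 = 0.2182 kJ/s.
0.2182 < 0.2955, so adding amphipods would lower the average — exclude it.

No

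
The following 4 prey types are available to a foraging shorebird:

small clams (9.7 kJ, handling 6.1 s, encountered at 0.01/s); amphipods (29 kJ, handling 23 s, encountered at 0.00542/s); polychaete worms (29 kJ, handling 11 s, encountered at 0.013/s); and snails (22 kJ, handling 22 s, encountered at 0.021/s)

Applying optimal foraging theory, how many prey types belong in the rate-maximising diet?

4

Rank by E/h (kJ/s): polychaete worms 2.64, small clams 1.59, amphipods 1.26, snails 1. Include each in turn until the next type's E/h falls below the running intake rate.
Rate on top 1: 0.3298. small clams: 1.59 > 0.3298 → include.
Rate on top 2: 0.3937. amphipods: 1.26 > 0.3937 → include.
Rate on top 3: 0.4751. snails: 1 > 0.4751 → include.
Optimal diet: polychaete worms, small clams, amphipods, snails — 4 of 4 types.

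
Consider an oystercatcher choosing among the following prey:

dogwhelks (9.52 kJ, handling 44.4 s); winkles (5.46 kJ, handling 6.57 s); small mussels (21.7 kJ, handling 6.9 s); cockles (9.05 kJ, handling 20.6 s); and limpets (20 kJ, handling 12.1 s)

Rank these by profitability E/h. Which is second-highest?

Profitability E/h (kJ/s): dogwhelks = 9.52/44.4 = 0.214, winkles = 5.46/6.57 = 0.831, small mussels = 21.7/6.9 = 3.14, cockles = 9.05/20.6 = 0.439, limpets = 20/12.1 = 1.65.
Ranked: small mussels > limpets > winkles > cockles > dogwhelks.

limpets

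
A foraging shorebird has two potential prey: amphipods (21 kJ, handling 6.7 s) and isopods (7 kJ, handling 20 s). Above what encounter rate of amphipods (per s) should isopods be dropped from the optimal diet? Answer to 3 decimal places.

0.019 per s

The zero-one rule: include isopods iff E₂/h₂ > λE₁/(1+λh₁). Equality gives the switch point.
λE₁h₂ = E₂ + λE₂h₁ ⇒ λ = E₂/(E₁h₂ − E₂h₁) = 7/(420 − 46.9) = 0.01876 per s.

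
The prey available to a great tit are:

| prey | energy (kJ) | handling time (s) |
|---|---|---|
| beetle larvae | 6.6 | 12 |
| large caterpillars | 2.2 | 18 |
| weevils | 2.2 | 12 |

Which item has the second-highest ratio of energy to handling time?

In descending order of E/h:
beetle larvae: 6.6/12 = 0.55 kJ/s
weevils: 2.2/12 = 0.183 kJ/s
large caterpillars: 2.2/18 = 0.122 kJ/s

weevils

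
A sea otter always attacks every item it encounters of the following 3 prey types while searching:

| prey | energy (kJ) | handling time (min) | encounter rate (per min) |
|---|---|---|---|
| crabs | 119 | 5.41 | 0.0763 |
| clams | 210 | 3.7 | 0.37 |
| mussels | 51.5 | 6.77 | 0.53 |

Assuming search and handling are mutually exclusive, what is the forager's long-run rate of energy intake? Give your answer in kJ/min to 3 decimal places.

R = Σλ_iE_i / (1 + Σλ_ih_i)
Numerator: 0.0763×119 + 0.37×210 + 0.53×51.5 = 114.1
Denominator: 1 + 0.0763×5.41 + 0.37×3.7 + 0.53×6.77 = 6.37
R = 114.1/6.37 = 17.91 kJ/min

17.908 kJ/min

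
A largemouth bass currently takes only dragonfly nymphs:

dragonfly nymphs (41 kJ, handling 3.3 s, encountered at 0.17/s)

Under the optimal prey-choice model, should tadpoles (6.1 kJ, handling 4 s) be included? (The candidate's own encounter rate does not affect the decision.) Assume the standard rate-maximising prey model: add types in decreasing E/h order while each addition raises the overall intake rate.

Current rate: (0.17×41)/(1 + 0.17×3.3) = 4.465 kJ/s.
Profitability of tadpoles: 6.1/4 = 1.525 kJ/s.
Since 1.525 < R, time spent handling tadpoles is better spent searching.

No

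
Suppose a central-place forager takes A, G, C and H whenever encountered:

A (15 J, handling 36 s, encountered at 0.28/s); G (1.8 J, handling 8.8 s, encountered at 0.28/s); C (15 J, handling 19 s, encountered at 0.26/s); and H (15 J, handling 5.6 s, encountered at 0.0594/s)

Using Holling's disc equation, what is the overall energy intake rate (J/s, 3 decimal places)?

0.505 J/s

Energy encountered per unit search time: 0.28×15 + 0.28×1.8 + 0.26×15 + 0.0594×15 = 9.495 J/s.
Handling time per unit search time: 0.28×36 + 0.28×8.8 + 0.26×19 + 0.0594×5.6 = 17.82.
Rate = 9.495/(1 + 17.82) = 0.5046 J/s.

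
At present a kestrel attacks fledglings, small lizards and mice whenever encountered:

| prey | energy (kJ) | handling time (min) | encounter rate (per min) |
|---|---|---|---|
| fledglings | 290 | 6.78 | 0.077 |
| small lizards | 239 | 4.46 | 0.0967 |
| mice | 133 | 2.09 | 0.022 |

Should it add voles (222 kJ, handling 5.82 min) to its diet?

Yes

Current rate: (0.077×290 + 0.0967×239 + 0.022×133)/(1 + 0.077×6.78 + 0.0967×4.46 + 0.022×2.09) = 24.19 kJ/min.
voles: E/h = 222/5.82 = 38.14 kJ/min.
38.14 > 24.19, so adding voles raises the average — include it.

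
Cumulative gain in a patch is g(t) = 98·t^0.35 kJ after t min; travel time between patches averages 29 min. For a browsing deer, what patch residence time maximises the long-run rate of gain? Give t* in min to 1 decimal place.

15.6 min

By the marginal value theorem, leave when the instantaneous gain rate g'(t) equals the habitat-wide average g(t)/(T + t).
g'(t) = 0.35·98·t^-0.65. Setting 0.35·98·t^-0.65 = 98·t^0.35/(29+t) gives 0.35(29+t) = t, so 0.65·t = 0.35×29.
t* = 0.35×29/0.65 = 15.62 min.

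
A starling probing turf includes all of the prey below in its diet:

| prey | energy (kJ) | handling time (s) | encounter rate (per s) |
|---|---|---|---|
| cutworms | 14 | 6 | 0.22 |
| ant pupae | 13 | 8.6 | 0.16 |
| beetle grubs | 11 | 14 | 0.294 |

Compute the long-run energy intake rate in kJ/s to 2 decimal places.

1.07 kJ/s

R = (0.22×14 + 0.16×13 + 0.294×11) / (1 + 0.22×6 + 0.16×8.6 + 0.294×14) = 8.394/7.812 = 1.075 kJ/s.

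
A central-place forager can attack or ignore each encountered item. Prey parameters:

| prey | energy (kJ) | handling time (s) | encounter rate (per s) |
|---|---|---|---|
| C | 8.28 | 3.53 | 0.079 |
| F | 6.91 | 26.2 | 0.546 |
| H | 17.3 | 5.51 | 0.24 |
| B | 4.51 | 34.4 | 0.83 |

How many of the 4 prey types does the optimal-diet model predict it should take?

2

Profitabilities (E/h, kJ/s): H 3.14, C 2.35, F 0.264, B 0.131. Add prey in this order while the next type's profitability exceeds the intake rate on those already taken.
Rate on top 1: 1.788. C: 2.35 > 1.788 → include.
Rate on top 2: 1.848. F: 0.264 < 1.848 → exclude; stop.
Optimal diet: H, C — 2 of 4 types.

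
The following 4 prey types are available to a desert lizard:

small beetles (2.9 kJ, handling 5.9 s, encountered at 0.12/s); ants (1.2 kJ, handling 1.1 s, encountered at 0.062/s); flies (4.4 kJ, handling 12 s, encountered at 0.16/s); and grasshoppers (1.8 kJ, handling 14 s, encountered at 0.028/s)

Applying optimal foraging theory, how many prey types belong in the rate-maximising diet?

E/h in descending order: ants 1.09, small beetles 0.492, flies 0.367, grasshoppers 0.129 kJ/s. The optimal diet is the largest prefix of this list for which every included type satisfies E_i/h_i > R on the types above it.
Rate on top 1: 0.06965. small beetles: 0.492 > 0.06965 → include.
Rate on top 2: 0.2378. flies: 0.367 > 0.2378 → include.
Rate on top 3: 0.3047. grasshoppers: 0.129 < 0.3047 → exclude; stop.
Optimal diet: ants, small beetles, flies — 3 of 4 types.

3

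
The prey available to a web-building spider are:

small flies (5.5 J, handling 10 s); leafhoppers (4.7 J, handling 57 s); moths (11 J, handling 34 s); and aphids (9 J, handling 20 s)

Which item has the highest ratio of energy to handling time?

small flies

Profitability E/h (J/s): small flies = 5.5/10 = 0.55, leafhoppers = 4.7/57 = 0.0825, moths = 11/34 = 0.324, aphids = 9/20 = 0.45.
Ranked: small flies > aphids > moths > leafhoppers.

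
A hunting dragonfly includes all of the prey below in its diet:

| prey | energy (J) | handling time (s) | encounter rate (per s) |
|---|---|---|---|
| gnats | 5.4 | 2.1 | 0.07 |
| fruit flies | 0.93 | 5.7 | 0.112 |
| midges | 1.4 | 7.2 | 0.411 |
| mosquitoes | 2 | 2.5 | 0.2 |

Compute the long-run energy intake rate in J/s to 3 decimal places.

0.278 J/s

R = (0.07×5.4 + 0.112×0.93 + 0.411×1.4 + 0.2×2) / (1 + 0.07×2.1 + 0.112×5.7 + 0.411×7.2 + 0.2×2.5) = 1.458/5.245 = 0.2779 J/s.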